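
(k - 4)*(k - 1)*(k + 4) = k^3 - k^2 - 16*k + 16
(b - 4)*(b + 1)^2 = b^3 - 2*b^2 - 7*b - 4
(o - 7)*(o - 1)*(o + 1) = o^3 - 7*o^2 - o + 7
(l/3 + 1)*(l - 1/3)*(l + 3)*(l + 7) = l^4/3 + 38*l^3/9 + 140*l^2/9 + 46*l/3 - 7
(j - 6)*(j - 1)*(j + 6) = j^3 - j^2 - 36*j + 36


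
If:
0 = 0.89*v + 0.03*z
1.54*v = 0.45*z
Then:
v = 0.00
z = 0.00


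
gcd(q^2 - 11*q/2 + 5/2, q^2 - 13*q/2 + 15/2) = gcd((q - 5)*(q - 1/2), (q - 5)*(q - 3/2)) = q - 5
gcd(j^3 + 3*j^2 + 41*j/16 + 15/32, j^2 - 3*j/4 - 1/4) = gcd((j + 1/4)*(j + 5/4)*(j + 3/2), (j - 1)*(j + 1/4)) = j + 1/4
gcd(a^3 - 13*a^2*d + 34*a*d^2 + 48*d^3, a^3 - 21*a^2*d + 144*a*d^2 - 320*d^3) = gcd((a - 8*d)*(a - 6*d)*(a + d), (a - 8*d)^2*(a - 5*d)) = a - 8*d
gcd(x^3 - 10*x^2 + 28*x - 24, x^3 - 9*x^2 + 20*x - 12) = x^2 - 8*x + 12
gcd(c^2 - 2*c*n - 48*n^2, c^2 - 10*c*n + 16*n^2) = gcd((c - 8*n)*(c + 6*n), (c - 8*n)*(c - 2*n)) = c - 8*n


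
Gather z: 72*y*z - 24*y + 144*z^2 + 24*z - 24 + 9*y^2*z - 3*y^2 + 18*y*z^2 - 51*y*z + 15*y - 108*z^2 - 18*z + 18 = -3*y^2 - 9*y + z^2*(18*y + 36) + z*(9*y^2 + 21*y + 6) - 6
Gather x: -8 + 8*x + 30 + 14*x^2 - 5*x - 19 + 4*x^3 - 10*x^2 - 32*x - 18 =4*x^3 + 4*x^2 - 29*x - 15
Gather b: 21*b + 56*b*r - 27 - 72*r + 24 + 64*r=b*(56*r + 21) - 8*r - 3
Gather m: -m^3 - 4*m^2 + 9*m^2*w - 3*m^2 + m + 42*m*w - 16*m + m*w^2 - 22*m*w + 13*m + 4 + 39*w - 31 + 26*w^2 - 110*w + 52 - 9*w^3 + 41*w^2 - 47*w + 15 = -m^3 + m^2*(9*w - 7) + m*(w^2 + 20*w - 2) - 9*w^3 + 67*w^2 - 118*w + 40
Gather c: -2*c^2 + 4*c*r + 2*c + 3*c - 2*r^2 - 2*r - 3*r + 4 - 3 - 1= -2*c^2 + c*(4*r + 5) - 2*r^2 - 5*r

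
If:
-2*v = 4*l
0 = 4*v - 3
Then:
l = -3/8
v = 3/4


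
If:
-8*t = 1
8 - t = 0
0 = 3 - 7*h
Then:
No Solution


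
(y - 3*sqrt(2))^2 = y^2 - 6*sqrt(2)*y + 18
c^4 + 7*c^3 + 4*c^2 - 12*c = c*(c - 1)*(c + 2)*(c + 6)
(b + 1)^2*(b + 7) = b^3 + 9*b^2 + 15*b + 7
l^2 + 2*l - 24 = (l - 4)*(l + 6)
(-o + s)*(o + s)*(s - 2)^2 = -o^2*s^2 + 4*o^2*s - 4*o^2 + s^4 - 4*s^3 + 4*s^2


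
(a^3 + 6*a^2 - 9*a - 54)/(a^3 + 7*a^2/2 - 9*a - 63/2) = 2*(a + 6)/(2*a + 7)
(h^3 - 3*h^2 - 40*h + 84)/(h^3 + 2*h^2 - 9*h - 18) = (h^3 - 3*h^2 - 40*h + 84)/(h^3 + 2*h^2 - 9*h - 18)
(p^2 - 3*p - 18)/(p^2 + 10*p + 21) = (p - 6)/(p + 7)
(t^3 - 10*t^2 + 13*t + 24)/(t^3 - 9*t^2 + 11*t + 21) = (t - 8)/(t - 7)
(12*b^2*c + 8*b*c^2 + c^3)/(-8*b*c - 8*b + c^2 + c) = c*(-12*b^2 - 8*b*c - c^2)/(8*b*c + 8*b - c^2 - c)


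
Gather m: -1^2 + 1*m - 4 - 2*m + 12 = 7 - m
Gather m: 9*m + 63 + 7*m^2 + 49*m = 7*m^2 + 58*m + 63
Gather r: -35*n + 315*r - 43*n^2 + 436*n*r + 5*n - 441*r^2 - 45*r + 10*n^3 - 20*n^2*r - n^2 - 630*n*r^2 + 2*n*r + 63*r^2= 10*n^3 - 44*n^2 - 30*n + r^2*(-630*n - 378) + r*(-20*n^2 + 438*n + 270)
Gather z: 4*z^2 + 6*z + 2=4*z^2 + 6*z + 2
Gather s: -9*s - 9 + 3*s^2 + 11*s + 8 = 3*s^2 + 2*s - 1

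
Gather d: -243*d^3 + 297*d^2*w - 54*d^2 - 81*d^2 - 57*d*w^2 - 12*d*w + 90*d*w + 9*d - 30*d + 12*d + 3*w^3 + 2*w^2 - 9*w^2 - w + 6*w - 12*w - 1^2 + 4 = -243*d^3 + d^2*(297*w - 135) + d*(-57*w^2 + 78*w - 9) + 3*w^3 - 7*w^2 - 7*w + 3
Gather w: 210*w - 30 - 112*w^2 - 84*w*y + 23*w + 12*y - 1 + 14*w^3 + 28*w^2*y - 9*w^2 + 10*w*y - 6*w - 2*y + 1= 14*w^3 + w^2*(28*y - 121) + w*(227 - 74*y) + 10*y - 30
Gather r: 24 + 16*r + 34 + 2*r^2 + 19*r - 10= 2*r^2 + 35*r + 48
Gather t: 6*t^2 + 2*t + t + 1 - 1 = 6*t^2 + 3*t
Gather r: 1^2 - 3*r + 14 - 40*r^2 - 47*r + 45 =-40*r^2 - 50*r + 60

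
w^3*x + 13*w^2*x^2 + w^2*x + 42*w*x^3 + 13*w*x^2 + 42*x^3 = (w + 6*x)*(w + 7*x)*(w*x + x)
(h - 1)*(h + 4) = h^2 + 3*h - 4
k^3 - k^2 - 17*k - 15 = (k - 5)*(k + 1)*(k + 3)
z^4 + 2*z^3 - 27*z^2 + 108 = (z - 3)^2*(z + 2)*(z + 6)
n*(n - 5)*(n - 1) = n^3 - 6*n^2 + 5*n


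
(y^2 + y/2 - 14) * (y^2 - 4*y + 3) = y^4 - 7*y^3/2 - 13*y^2 + 115*y/2 - 42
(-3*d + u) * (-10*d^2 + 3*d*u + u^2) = 30*d^3 - 19*d^2*u + u^3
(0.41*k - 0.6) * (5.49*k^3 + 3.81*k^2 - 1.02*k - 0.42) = 2.2509*k^4 - 1.7319*k^3 - 2.7042*k^2 + 0.4398*k + 0.252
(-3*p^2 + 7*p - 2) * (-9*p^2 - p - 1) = 27*p^4 - 60*p^3 + 14*p^2 - 5*p + 2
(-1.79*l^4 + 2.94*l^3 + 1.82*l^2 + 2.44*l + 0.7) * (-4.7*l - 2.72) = 8.413*l^5 - 8.9492*l^4 - 16.5508*l^3 - 16.4184*l^2 - 9.9268*l - 1.904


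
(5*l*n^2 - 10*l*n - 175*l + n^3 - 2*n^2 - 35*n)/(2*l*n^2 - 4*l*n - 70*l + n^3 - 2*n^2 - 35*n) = (5*l + n)/(2*l + n)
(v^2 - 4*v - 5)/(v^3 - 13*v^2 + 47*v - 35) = (v + 1)/(v^2 - 8*v + 7)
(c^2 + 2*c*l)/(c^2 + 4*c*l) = (c + 2*l)/(c + 4*l)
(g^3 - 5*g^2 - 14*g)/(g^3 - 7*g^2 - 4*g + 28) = g/(g - 2)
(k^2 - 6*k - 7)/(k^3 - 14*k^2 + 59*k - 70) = (k + 1)/(k^2 - 7*k + 10)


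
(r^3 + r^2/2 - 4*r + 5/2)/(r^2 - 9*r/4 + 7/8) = 4*(2*r^3 + r^2 - 8*r + 5)/(8*r^2 - 18*r + 7)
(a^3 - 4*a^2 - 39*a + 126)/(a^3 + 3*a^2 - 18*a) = (a - 7)/a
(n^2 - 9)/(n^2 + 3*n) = (n - 3)/n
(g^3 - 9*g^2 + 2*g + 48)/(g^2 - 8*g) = g - 1 - 6/g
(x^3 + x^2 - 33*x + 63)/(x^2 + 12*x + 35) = (x^2 - 6*x + 9)/(x + 5)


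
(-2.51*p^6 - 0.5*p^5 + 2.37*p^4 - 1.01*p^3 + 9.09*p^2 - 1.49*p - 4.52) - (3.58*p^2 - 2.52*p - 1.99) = -2.51*p^6 - 0.5*p^5 + 2.37*p^4 - 1.01*p^3 + 5.51*p^2 + 1.03*p - 2.53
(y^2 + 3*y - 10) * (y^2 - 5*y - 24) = y^4 - 2*y^3 - 49*y^2 - 22*y + 240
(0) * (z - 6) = 0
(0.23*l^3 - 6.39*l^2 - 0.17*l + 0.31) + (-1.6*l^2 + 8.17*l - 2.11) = 0.23*l^3 - 7.99*l^2 + 8.0*l - 1.8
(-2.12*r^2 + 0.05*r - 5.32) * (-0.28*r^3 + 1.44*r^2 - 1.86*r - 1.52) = 0.5936*r^5 - 3.0668*r^4 + 5.5048*r^3 - 4.5314*r^2 + 9.8192*r + 8.0864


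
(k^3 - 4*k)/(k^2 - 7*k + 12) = k*(k^2 - 4)/(k^2 - 7*k + 12)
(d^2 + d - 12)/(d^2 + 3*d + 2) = (d^2 + d - 12)/(d^2 + 3*d + 2)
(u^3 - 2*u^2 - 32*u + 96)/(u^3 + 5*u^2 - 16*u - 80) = (u^2 + 2*u - 24)/(u^2 + 9*u + 20)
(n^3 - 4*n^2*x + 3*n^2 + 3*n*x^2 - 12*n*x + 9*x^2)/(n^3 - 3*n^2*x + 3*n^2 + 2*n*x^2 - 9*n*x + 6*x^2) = (-n + 3*x)/(-n + 2*x)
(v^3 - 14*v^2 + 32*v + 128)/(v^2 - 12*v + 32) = (v^2 - 6*v - 16)/(v - 4)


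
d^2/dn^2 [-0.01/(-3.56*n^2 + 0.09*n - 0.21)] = (-0.253472*n^2 + 0.006408*n + 0.01*(7.12*n - 0.09)*(14.24*n - 0.18) - 0.014952)/(3.56*n^2 - 0.09*n + 0.21)^3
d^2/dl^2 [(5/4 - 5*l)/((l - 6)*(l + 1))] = 5*(-4*l^3 + 3*l^2 - 87*l + 151)/(2*(l^6 - 15*l^5 + 57*l^4 + 55*l^3 - 342*l^2 - 540*l - 216))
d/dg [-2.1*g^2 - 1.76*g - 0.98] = -4.2*g - 1.76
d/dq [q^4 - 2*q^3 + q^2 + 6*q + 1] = 4*q^3 - 6*q^2 + 2*q + 6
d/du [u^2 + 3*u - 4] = 2*u + 3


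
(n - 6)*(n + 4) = n^2 - 2*n - 24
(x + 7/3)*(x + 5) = x^2 + 22*x/3 + 35/3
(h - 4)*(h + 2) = h^2 - 2*h - 8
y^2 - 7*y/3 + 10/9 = (y - 5/3)*(y - 2/3)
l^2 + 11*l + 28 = (l + 4)*(l + 7)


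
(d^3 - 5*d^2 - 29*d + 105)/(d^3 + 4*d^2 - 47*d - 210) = (d - 3)/(d + 6)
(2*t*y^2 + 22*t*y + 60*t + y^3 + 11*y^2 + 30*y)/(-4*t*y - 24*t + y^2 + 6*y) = (2*t*y + 10*t + y^2 + 5*y)/(-4*t + y)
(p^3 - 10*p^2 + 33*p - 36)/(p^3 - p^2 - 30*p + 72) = (p - 3)/(p + 6)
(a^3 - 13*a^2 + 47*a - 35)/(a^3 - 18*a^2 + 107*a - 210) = (a - 1)/(a - 6)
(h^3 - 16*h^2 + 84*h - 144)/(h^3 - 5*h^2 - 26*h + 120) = (h - 6)/(h + 5)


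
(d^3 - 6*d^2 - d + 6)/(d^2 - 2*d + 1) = (d^2 - 5*d - 6)/(d - 1)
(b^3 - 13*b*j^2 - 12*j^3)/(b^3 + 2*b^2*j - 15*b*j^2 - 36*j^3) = (b + j)/(b + 3*j)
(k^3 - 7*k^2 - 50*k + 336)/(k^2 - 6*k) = k - 1 - 56/k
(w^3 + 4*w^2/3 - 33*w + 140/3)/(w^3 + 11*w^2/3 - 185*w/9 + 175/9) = 3*(w - 4)/(3*w - 5)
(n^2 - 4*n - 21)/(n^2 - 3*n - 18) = (n - 7)/(n - 6)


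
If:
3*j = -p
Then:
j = -p/3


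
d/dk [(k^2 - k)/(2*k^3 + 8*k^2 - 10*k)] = -1/(2*k^2 + 20*k + 50)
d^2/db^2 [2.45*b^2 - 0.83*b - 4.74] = 4.90000000000000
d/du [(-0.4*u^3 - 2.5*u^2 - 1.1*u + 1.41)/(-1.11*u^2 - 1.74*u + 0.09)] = (0.444*u^4 + 1.392*u^3 + 3.021*u^2 + 2.6802*u + 2.3544)/(1.2321*u^4 + 3.8628*u^3 + 2.8278*u^2 - 0.3132*u + 0.0081)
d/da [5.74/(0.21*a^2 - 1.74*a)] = (9.9876 - 2.4108*a)/(a^2*(0.21*a - 1.74)^2)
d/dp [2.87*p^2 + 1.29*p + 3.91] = 5.74*p + 1.29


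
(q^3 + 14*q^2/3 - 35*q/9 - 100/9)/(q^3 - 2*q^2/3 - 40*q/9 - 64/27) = 3*(3*q^2 + 10*q - 25)/(9*q^2 - 18*q - 16)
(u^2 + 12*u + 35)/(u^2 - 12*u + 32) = (u^2 + 12*u + 35)/(u^2 - 12*u + 32)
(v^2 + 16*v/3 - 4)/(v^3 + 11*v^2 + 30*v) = (v - 2/3)/(v*(v + 5))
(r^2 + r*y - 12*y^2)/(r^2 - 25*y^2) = (r^2 + r*y - 12*y^2)/(r^2 - 25*y^2)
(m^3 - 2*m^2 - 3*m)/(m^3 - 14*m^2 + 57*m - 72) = m*(m + 1)/(m^2 - 11*m + 24)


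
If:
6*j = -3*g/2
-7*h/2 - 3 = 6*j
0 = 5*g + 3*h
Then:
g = 9/22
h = -15/22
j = -9/88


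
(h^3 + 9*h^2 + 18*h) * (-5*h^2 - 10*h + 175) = -5*h^5 - 55*h^4 - 5*h^3 + 1395*h^2 + 3150*h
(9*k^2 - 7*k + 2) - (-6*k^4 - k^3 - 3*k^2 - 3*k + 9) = 6*k^4 + k^3 + 12*k^2 - 4*k - 7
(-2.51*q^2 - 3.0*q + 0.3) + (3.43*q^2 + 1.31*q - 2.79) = 0.92*q^2 - 1.69*q - 2.49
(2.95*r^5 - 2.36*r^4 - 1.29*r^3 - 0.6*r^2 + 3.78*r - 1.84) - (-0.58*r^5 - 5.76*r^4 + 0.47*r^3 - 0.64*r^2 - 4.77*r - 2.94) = 3.53*r^5 + 3.4*r^4 - 1.76*r^3 + 0.04*r^2 + 8.55*r + 1.1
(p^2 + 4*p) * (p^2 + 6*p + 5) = p^4 + 10*p^3 + 29*p^2 + 20*p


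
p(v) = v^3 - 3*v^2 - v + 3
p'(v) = 3*v^2 - 6*v - 1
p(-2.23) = -20.78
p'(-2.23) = 27.30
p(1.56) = -2.06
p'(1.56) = -3.06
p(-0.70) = 1.89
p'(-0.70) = 4.67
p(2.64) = -2.15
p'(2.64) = 4.07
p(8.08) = 326.57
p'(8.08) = 146.38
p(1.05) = -0.20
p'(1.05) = -3.99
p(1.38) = -1.47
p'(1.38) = -3.57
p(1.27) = -1.06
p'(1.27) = -3.78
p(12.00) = 1287.00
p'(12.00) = 359.00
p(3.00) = 0.00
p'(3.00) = 8.00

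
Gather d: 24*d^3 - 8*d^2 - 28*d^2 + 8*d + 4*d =24*d^3 - 36*d^2 + 12*d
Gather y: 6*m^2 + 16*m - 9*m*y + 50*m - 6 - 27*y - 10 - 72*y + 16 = 6*m^2 + 66*m + y*(-9*m - 99)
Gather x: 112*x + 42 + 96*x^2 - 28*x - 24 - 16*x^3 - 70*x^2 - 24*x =-16*x^3 + 26*x^2 + 60*x + 18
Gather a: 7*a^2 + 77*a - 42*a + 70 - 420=7*a^2 + 35*a - 350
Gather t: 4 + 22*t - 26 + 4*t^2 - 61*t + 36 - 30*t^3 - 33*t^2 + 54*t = -30*t^3 - 29*t^2 + 15*t + 14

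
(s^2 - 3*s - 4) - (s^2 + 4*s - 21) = 17 - 7*s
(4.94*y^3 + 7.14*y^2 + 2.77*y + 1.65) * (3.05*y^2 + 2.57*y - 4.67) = 15.067*y^5 + 34.4728*y^4 + 3.7285*y^3 - 21.1924*y^2 - 8.6954*y - 7.7055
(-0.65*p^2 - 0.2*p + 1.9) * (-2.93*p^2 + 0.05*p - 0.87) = 1.9045*p^4 + 0.5535*p^3 - 5.0115*p^2 + 0.269*p - 1.653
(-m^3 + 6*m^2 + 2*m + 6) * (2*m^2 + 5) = -2*m^5 + 12*m^4 - m^3 + 42*m^2 + 10*m + 30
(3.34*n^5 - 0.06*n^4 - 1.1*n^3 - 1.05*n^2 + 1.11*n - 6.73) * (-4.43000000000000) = -14.7962*n^5 + 0.2658*n^4 + 4.873*n^3 + 4.6515*n^2 - 4.9173*n + 29.8139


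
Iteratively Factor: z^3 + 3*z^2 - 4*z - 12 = (z + 2)*(z^2 + z - 6) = (z - 2)*(z + 2)*(z + 3)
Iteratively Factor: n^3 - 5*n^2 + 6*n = (n - 2)*(n^2 - 3*n) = (n - 3)*(n - 2)*(n)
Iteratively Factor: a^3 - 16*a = (a)*(a^2 - 16) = a*(a - 4)*(a + 4)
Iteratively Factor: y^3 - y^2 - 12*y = (y + 3)*(y^2 - 4*y) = (y - 4)*(y + 3)*(y)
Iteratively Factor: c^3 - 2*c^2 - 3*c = (c + 1)*(c^2 - 3*c) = (c - 3)*(c + 1)*(c)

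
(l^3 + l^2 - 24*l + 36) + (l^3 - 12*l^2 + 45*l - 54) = 2*l^3 - 11*l^2 + 21*l - 18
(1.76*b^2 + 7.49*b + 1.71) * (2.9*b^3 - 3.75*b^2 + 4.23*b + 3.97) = 5.104*b^5 + 15.121*b^4 - 15.6837*b^3 + 32.2574*b^2 + 36.9686*b + 6.7887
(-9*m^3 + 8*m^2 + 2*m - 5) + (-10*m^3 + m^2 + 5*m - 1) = -19*m^3 + 9*m^2 + 7*m - 6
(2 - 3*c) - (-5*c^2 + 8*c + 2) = 5*c^2 - 11*c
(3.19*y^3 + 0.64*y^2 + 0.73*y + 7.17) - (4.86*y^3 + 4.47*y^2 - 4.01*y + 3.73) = -1.67*y^3 - 3.83*y^2 + 4.74*y + 3.44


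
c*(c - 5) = c^2 - 5*c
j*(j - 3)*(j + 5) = j^3 + 2*j^2 - 15*j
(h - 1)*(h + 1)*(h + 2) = h^3 + 2*h^2 - h - 2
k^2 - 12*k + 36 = (k - 6)^2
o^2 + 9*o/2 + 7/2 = (o + 1)*(o + 7/2)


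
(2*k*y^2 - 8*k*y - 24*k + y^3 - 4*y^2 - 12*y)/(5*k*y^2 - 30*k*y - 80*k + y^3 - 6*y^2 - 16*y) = (2*k*y - 12*k + y^2 - 6*y)/(5*k*y - 40*k + y^2 - 8*y)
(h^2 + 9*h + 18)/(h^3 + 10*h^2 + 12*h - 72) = (h + 3)/(h^2 + 4*h - 12)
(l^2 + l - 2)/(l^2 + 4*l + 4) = (l - 1)/(l + 2)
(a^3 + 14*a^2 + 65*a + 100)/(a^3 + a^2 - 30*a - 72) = (a^2 + 10*a + 25)/(a^2 - 3*a - 18)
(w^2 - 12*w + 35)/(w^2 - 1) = (w^2 - 12*w + 35)/(w^2 - 1)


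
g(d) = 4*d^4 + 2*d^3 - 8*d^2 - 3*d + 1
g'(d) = 16*d^3 + 6*d^2 - 16*d - 3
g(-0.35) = 1.04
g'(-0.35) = 2.65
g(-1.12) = -2.19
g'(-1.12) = -0.03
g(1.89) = 31.30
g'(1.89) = 96.21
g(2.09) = 54.37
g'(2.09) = 135.84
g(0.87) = -4.06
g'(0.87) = -1.84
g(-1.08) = -2.17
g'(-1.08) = 1.12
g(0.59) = -2.66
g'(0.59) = -7.07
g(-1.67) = 5.50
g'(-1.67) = -34.07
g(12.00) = 85213.00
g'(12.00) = 28317.00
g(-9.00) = 24166.00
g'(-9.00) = -11037.00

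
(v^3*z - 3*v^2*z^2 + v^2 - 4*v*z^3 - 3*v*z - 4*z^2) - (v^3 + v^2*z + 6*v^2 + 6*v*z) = v^3*z - v^3 - 3*v^2*z^2 - v^2*z - 5*v^2 - 4*v*z^3 - 9*v*z - 4*z^2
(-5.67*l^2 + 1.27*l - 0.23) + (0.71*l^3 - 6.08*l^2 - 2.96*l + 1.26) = 0.71*l^3 - 11.75*l^2 - 1.69*l + 1.03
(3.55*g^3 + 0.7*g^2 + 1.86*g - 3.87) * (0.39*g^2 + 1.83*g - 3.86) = 1.3845*g^5 + 6.7695*g^4 - 11.6966*g^3 - 0.8075*g^2 - 14.2617*g + 14.9382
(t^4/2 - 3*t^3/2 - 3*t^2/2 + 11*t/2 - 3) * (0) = 0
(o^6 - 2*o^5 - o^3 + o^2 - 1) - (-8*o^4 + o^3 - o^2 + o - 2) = o^6 - 2*o^5 + 8*o^4 - 2*o^3 + 2*o^2 - o + 1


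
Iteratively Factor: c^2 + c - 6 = (c - 2)*(c + 3)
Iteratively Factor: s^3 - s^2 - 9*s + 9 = (s - 3)*(s^2 + 2*s - 3) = (s - 3)*(s - 1)*(s + 3)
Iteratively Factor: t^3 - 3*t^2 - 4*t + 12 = (t - 2)*(t^2 - t - 6) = (t - 2)*(t + 2)*(t - 3)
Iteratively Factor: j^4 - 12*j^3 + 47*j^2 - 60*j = (j)*(j^3 - 12*j^2 + 47*j - 60) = j*(j - 5)*(j^2 - 7*j + 12) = j*(j - 5)*(j - 4)*(j - 3)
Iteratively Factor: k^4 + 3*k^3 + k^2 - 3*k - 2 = (k - 1)*(k^3 + 4*k^2 + 5*k + 2) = (k - 1)*(k + 1)*(k^2 + 3*k + 2) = (k - 1)*(k + 1)*(k + 2)*(k + 1)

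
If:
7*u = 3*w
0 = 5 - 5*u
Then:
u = 1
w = 7/3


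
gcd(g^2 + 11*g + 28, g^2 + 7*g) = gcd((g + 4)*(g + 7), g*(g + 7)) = g + 7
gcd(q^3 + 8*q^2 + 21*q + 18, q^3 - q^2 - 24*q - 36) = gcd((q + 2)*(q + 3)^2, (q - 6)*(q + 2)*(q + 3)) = q^2 + 5*q + 6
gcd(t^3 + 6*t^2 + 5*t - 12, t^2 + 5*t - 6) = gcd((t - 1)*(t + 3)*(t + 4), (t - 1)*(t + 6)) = t - 1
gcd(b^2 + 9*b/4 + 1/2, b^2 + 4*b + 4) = b + 2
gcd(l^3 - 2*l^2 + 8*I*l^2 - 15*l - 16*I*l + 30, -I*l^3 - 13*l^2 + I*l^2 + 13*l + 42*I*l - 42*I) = 1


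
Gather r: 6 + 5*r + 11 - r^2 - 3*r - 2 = -r^2 + 2*r + 15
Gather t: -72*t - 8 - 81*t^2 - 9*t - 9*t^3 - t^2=-9*t^3 - 82*t^2 - 81*t - 8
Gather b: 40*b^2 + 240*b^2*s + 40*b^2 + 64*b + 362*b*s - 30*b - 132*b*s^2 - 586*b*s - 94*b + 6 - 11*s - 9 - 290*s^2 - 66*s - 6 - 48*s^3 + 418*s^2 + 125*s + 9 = b^2*(240*s + 80) + b*(-132*s^2 - 224*s - 60) - 48*s^3 + 128*s^2 + 48*s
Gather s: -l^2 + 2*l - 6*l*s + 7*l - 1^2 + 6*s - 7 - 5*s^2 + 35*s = -l^2 + 9*l - 5*s^2 + s*(41 - 6*l) - 8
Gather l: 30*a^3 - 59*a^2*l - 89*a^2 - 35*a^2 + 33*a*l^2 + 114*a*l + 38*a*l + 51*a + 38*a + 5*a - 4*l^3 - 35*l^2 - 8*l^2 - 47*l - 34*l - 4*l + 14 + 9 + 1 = 30*a^3 - 124*a^2 + 94*a - 4*l^3 + l^2*(33*a - 43) + l*(-59*a^2 + 152*a - 85) + 24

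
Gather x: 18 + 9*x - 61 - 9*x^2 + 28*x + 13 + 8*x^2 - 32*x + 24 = -x^2 + 5*x - 6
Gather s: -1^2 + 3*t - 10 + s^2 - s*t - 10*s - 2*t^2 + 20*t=s^2 + s*(-t - 10) - 2*t^2 + 23*t - 11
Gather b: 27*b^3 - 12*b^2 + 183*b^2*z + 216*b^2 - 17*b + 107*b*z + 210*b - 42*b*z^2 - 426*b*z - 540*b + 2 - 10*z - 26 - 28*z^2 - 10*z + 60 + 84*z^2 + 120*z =27*b^3 + b^2*(183*z + 204) + b*(-42*z^2 - 319*z - 347) + 56*z^2 + 100*z + 36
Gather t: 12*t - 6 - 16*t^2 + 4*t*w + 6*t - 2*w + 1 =-16*t^2 + t*(4*w + 18) - 2*w - 5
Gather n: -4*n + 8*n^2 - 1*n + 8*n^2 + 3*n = 16*n^2 - 2*n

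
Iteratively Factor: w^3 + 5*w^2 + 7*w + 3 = (w + 3)*(w^2 + 2*w + 1) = (w + 1)*(w + 3)*(w + 1)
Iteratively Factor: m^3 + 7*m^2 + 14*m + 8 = (m + 4)*(m^2 + 3*m + 2) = (m + 2)*(m + 4)*(m + 1)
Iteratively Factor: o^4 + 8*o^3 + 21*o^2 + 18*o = (o + 2)*(o^3 + 6*o^2 + 9*o) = o*(o + 2)*(o^2 + 6*o + 9) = o*(o + 2)*(o + 3)*(o + 3)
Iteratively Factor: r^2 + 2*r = (r)*(r + 2)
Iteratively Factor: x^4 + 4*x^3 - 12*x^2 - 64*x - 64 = (x - 4)*(x^3 + 8*x^2 + 20*x + 16) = (x - 4)*(x + 2)*(x^2 + 6*x + 8) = (x - 4)*(x + 2)*(x + 4)*(x + 2)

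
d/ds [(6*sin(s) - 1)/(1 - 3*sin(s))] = 3*cos(s)/(3*sin(s) - 1)^2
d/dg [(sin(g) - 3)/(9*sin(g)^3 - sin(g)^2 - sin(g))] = (-18*sin(g)^3 + 82*sin(g)^2 - 6*sin(g) - 3)*cos(g)/((-9*sin(g)^2 + sin(g) + 1)^2*sin(g)^2)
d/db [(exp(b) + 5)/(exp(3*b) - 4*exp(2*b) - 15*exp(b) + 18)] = ((exp(b) + 5)*(-3*exp(2*b) + 8*exp(b) + 15) + exp(3*b) - 4*exp(2*b) - 15*exp(b) + 18)*exp(b)/(exp(3*b) - 4*exp(2*b) - 15*exp(b) + 18)^2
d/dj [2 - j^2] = -2*j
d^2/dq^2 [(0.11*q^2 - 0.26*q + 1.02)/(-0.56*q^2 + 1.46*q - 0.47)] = (5.55111512312578e-17*q^4 - 0.0167999999999999*q^3 - 1.74552*q^2 + 4.59312*q - 3.50331)/(0.175616*q^6 - 1.373568*q^5 + 4.023264*q^4 - 5.417768*q^3 + 3.376668*q^2 - 0.967542*q + 0.103823)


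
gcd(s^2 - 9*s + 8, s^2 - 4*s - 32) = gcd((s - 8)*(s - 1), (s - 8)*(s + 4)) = s - 8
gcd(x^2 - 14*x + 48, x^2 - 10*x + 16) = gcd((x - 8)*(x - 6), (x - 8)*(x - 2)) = x - 8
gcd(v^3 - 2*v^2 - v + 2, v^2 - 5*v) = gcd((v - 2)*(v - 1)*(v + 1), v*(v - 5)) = 1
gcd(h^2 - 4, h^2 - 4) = h^2 - 4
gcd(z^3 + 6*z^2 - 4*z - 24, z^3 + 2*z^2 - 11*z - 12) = 1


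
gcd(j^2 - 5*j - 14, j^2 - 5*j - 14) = j^2 - 5*j - 14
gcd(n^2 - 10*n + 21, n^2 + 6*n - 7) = 1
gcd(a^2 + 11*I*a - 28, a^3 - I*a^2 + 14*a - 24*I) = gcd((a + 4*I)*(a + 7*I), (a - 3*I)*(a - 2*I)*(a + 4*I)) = a + 4*I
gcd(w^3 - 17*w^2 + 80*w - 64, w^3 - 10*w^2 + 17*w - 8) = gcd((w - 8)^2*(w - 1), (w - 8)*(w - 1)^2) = w^2 - 9*w + 8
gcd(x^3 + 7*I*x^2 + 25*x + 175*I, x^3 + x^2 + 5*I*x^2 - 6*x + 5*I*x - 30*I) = x + 5*I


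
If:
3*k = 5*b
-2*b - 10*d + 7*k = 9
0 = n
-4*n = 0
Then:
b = 3*k/5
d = 29*k/50 - 9/10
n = 0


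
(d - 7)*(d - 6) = d^2 - 13*d + 42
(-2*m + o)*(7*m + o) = -14*m^2 + 5*m*o + o^2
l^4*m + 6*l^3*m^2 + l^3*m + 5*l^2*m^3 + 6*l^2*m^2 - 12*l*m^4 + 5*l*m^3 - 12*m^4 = (l - m)*(l + 3*m)*(l + 4*m)*(l*m + m)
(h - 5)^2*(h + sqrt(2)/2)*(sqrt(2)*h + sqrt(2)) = sqrt(2)*h^4 - 9*sqrt(2)*h^3 + h^3 - 9*h^2 + 15*sqrt(2)*h^2 + 15*h + 25*sqrt(2)*h + 25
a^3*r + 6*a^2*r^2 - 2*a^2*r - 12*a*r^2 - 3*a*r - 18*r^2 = (a - 3)*(a + 6*r)*(a*r + r)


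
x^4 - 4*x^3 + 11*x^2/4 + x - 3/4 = (x - 3)*(x - 1)*(x - 1/2)*(x + 1/2)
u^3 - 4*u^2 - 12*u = u*(u - 6)*(u + 2)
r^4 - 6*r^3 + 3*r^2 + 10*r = r*(r - 5)*(r - 2)*(r + 1)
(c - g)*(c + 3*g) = c^2 + 2*c*g - 3*g^2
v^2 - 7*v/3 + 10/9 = (v - 5/3)*(v - 2/3)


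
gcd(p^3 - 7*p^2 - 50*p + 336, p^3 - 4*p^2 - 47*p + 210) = p^2 + p - 42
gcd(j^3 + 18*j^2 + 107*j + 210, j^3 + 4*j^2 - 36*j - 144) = j + 6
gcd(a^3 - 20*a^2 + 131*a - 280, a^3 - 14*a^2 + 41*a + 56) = a^2 - 15*a + 56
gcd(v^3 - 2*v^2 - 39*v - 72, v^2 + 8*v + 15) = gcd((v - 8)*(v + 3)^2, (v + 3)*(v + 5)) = v + 3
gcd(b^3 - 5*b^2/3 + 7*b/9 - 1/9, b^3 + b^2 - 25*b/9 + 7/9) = b^2 - 4*b/3 + 1/3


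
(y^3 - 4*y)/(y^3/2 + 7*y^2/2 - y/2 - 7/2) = 2*y*(y^2 - 4)/(y^3 + 7*y^2 - y - 7)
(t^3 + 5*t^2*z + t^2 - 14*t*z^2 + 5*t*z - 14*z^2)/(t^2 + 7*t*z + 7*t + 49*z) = (t^2 - 2*t*z + t - 2*z)/(t + 7)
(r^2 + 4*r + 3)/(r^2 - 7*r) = (r^2 + 4*r + 3)/(r*(r - 7))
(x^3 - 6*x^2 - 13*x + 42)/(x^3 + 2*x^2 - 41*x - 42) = (x^3 - 6*x^2 - 13*x + 42)/(x^3 + 2*x^2 - 41*x - 42)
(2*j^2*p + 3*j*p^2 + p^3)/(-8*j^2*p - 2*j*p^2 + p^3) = (j + p)/(-4*j + p)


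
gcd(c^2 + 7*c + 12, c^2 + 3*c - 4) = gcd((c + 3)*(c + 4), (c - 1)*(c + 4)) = c + 4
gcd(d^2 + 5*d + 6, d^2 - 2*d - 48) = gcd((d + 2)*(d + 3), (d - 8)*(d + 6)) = 1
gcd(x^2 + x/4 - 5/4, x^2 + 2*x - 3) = x - 1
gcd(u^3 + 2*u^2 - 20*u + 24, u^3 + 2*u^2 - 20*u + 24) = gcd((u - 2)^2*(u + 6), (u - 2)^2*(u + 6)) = u^3 + 2*u^2 - 20*u + 24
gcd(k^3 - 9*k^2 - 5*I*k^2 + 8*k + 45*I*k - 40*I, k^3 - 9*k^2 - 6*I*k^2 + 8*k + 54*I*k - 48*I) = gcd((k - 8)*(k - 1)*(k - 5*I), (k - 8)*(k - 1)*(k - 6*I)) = k^2 - 9*k + 8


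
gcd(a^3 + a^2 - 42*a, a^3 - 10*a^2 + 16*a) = a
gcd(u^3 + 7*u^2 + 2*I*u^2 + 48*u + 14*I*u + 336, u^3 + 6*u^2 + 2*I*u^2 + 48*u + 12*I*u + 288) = u^2 + 2*I*u + 48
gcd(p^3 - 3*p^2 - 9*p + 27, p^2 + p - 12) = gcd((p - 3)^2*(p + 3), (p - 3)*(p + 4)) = p - 3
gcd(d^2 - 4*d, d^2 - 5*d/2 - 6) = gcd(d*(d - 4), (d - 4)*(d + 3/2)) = d - 4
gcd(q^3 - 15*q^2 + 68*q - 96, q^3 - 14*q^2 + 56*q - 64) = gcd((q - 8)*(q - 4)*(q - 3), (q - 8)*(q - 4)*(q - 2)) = q^2 - 12*q + 32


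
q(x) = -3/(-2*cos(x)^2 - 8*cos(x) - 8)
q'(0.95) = 0.14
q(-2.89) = 1.41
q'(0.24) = 0.03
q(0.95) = 0.23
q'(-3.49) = 0.86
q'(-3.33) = 0.53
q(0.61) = 0.19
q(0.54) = 0.18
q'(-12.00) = 0.07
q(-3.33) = 1.45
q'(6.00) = -0.03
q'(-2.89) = -0.68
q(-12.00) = 0.19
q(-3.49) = 1.33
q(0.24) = 0.17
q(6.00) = 0.17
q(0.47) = 0.18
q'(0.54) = 0.07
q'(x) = -3*(-4*sin(x)*cos(x) - 8*sin(x))/(-2*cos(x)^2 - 8*cos(x) - 8)^2 = 3*sin(x)/(cos(x) + 2)^3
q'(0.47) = 0.06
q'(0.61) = 0.08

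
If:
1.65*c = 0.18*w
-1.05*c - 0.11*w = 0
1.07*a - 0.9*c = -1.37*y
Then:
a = -1.2803738317757*y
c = 0.00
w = 0.00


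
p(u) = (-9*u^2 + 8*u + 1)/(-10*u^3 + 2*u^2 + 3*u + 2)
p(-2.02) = -0.60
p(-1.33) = -1.02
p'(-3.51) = -0.10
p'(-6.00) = -0.03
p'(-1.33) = -0.98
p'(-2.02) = -0.37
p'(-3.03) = -0.14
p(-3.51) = -0.31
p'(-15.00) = 0.00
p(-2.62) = -0.44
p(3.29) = 0.22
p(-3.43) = -0.32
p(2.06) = 0.29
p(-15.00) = -0.06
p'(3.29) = -0.05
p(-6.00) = -0.17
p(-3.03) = -0.37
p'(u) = (8 - 18*u)/(-10*u^3 + 2*u^2 + 3*u + 2) + (-9*u^2 + 8*u + 1)*(30*u^2 - 4*u - 3)/(-10*u^3 + 2*u^2 + 3*u + 2)^2 = (-90*u^4 + 160*u^3 - 13*u^2 - 40*u + 13)/(100*u^6 - 40*u^5 - 56*u^4 - 28*u^3 + 17*u^2 + 12*u + 4)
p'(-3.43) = -0.11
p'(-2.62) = -0.20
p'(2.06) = -0.07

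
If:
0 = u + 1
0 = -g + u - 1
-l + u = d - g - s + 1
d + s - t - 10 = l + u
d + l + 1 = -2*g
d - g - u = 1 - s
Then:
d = -9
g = -2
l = 12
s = 7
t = -23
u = -1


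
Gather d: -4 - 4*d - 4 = -4*d - 8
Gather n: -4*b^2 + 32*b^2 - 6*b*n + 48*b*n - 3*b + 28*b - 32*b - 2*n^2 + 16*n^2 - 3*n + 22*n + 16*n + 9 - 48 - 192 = 28*b^2 - 7*b + 14*n^2 + n*(42*b + 35) - 231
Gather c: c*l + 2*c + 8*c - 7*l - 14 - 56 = c*(l + 10) - 7*l - 70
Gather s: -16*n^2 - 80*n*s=-16*n^2 - 80*n*s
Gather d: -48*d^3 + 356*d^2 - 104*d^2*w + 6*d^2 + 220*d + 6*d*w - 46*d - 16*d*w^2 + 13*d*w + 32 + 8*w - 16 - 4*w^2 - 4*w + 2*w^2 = -48*d^3 + d^2*(362 - 104*w) + d*(-16*w^2 + 19*w + 174) - 2*w^2 + 4*w + 16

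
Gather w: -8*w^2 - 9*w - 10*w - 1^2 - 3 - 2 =-8*w^2 - 19*w - 6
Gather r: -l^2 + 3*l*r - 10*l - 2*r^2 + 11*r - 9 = -l^2 - 10*l - 2*r^2 + r*(3*l + 11) - 9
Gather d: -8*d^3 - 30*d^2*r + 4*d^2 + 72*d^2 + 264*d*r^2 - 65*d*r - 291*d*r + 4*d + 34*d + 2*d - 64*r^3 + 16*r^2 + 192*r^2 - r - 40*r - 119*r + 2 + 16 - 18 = -8*d^3 + d^2*(76 - 30*r) + d*(264*r^2 - 356*r + 40) - 64*r^3 + 208*r^2 - 160*r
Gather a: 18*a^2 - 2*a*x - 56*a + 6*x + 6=18*a^2 + a*(-2*x - 56) + 6*x + 6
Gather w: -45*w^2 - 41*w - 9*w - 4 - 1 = -45*w^2 - 50*w - 5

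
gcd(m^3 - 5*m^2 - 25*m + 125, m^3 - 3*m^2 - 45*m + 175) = m^2 - 10*m + 25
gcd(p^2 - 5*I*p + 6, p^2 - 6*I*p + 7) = p + I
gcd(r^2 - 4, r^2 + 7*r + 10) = r + 2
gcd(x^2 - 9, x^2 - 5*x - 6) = 1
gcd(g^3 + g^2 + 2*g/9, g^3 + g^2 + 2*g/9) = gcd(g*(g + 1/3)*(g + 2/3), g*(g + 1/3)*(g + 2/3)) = g^3 + g^2 + 2*g/9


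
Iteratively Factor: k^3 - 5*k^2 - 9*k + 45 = (k + 3)*(k^2 - 8*k + 15) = (k - 3)*(k + 3)*(k - 5)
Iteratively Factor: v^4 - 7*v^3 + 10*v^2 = (v - 2)*(v^3 - 5*v^2) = v*(v - 2)*(v^2 - 5*v) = v*(v - 5)*(v - 2)*(v)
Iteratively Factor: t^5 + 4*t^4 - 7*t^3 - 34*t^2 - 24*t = (t)*(t^4 + 4*t^3 - 7*t^2 - 34*t - 24) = t*(t + 1)*(t^3 + 3*t^2 - 10*t - 24) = t*(t + 1)*(t + 4)*(t^2 - t - 6) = t*(t - 3)*(t + 1)*(t + 4)*(t + 2)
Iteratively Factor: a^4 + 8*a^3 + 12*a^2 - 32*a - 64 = (a + 2)*(a^3 + 6*a^2 - 32) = (a - 2)*(a + 2)*(a^2 + 8*a + 16) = (a - 2)*(a + 2)*(a + 4)*(a + 4)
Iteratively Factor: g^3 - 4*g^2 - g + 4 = (g - 1)*(g^2 - 3*g - 4) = (g - 1)*(g + 1)*(g - 4)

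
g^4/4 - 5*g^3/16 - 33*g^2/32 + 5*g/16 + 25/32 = (g/4 + 1/4)*(g - 5/2)*(g - 1)*(g + 5/4)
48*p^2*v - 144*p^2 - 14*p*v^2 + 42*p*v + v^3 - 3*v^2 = (-8*p + v)*(-6*p + v)*(v - 3)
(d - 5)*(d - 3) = d^2 - 8*d + 15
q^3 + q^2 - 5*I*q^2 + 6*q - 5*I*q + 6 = (q + 1)*(q - 6*I)*(q + I)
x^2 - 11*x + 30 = (x - 6)*(x - 5)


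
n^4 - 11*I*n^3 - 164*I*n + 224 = (n - 8*I)*(n - 7*I)*(n + 2*I)^2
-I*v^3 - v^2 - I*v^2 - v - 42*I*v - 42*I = (v - 7*I)*(v + 6*I)*(-I*v - I)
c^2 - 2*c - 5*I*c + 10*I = (c - 2)*(c - 5*I)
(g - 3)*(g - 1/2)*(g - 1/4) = g^3 - 15*g^2/4 + 19*g/8 - 3/8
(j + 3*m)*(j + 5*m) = j^2 + 8*j*m + 15*m^2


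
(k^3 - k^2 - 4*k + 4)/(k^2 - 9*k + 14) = (k^2 + k - 2)/(k - 7)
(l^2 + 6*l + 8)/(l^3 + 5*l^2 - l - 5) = (l^2 + 6*l + 8)/(l^3 + 5*l^2 - l - 5)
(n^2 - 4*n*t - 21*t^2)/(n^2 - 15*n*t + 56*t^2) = (-n - 3*t)/(-n + 8*t)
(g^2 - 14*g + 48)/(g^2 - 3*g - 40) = (g - 6)/(g + 5)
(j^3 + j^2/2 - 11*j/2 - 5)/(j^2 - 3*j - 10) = (2*j^2 - 3*j - 5)/(2*(j - 5))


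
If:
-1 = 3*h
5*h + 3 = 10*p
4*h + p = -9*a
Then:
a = 2/15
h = -1/3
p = 2/15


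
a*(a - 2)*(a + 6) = a^3 + 4*a^2 - 12*a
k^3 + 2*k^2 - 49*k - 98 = (k - 7)*(k + 2)*(k + 7)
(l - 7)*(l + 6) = l^2 - l - 42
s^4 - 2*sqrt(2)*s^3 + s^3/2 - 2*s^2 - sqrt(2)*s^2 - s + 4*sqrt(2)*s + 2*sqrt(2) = (s + 1/2)*(s - 2*sqrt(2))*(s - sqrt(2))*(s + sqrt(2))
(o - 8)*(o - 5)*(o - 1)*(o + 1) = o^4 - 13*o^3 + 39*o^2 + 13*o - 40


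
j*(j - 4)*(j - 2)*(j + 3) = j^4 - 3*j^3 - 10*j^2 + 24*j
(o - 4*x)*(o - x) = o^2 - 5*o*x + 4*x^2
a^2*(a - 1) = a^3 - a^2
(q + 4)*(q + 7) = q^2 + 11*q + 28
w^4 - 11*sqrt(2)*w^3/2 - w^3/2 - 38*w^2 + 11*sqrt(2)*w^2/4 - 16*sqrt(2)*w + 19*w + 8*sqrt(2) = (w - 1/2)*(w - 8*sqrt(2))*(w + sqrt(2)/2)*(w + 2*sqrt(2))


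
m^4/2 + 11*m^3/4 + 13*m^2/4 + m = m*(m/2 + 1/2)*(m + 1/2)*(m + 4)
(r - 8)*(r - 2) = r^2 - 10*r + 16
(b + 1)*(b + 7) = b^2 + 8*b + 7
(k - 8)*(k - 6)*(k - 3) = k^3 - 17*k^2 + 90*k - 144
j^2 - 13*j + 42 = (j - 7)*(j - 6)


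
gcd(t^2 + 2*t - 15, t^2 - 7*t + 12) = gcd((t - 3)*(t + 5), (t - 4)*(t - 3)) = t - 3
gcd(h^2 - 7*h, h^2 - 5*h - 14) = h - 7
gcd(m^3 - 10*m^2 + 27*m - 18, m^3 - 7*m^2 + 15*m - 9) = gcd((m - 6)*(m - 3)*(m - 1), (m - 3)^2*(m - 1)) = m^2 - 4*m + 3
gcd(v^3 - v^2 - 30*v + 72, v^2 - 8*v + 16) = v - 4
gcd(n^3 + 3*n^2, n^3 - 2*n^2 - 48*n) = n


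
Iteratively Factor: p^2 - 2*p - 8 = (p + 2)*(p - 4)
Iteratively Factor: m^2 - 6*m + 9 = (m - 3)*(m - 3)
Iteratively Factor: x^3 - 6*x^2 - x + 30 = (x - 5)*(x^2 - x - 6) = (x - 5)*(x + 2)*(x - 3)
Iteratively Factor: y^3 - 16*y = (y - 4)*(y^2 + 4*y) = y*(y - 4)*(y + 4)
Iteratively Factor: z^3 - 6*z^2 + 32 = (z + 2)*(z^2 - 8*z + 16) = (z - 4)*(z + 2)*(z - 4)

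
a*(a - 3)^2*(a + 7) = a^4 + a^3 - 33*a^2 + 63*a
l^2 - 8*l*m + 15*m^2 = (l - 5*m)*(l - 3*m)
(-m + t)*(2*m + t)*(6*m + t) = -12*m^3 + 4*m^2*t + 7*m*t^2 + t^3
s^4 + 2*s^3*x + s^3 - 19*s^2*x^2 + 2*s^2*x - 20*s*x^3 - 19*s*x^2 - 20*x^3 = (s + 1)*(s - 4*x)*(s + x)*(s + 5*x)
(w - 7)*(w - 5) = w^2 - 12*w + 35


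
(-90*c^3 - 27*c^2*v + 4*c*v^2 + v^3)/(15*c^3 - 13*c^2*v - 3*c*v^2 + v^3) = (6*c + v)/(-c + v)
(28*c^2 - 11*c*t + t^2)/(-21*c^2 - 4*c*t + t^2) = (-4*c + t)/(3*c + t)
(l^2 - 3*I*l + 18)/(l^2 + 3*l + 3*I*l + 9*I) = (l - 6*I)/(l + 3)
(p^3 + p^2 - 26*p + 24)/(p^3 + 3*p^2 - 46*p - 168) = (p^2 - 5*p + 4)/(p^2 - 3*p - 28)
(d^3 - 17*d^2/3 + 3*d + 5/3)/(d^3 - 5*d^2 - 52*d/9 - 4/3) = 3*(d^2 - 6*d + 5)/(3*d^2 - 16*d - 12)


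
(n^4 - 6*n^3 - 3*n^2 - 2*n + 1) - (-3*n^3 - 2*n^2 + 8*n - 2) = n^4 - 3*n^3 - n^2 - 10*n + 3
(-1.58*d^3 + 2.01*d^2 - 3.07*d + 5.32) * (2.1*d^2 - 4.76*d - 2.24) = -3.318*d^5 + 11.7418*d^4 - 12.4754*d^3 + 21.2828*d^2 - 18.4464*d - 11.9168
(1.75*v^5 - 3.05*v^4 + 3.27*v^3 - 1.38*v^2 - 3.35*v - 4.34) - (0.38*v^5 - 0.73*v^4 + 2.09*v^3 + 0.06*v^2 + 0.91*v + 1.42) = 1.37*v^5 - 2.32*v^4 + 1.18*v^3 - 1.44*v^2 - 4.26*v - 5.76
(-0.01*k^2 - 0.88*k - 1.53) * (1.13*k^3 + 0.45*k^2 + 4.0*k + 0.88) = -0.0113*k^5 - 0.9989*k^4 - 2.1649*k^3 - 4.2173*k^2 - 6.8944*k - 1.3464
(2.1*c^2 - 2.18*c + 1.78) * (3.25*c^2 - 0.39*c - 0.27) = 6.825*c^4 - 7.904*c^3 + 6.0682*c^2 - 0.1056*c - 0.4806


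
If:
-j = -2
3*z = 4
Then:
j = 2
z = 4/3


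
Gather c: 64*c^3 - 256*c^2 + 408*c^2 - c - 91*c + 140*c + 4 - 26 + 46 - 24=64*c^3 + 152*c^2 + 48*c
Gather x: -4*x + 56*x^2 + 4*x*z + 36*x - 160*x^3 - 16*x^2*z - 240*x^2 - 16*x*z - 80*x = -160*x^3 + x^2*(-16*z - 184) + x*(-12*z - 48)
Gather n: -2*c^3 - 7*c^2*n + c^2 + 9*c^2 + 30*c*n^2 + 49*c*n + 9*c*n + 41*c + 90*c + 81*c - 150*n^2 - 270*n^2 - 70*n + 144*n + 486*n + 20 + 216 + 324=-2*c^3 + 10*c^2 + 212*c + n^2*(30*c - 420) + n*(-7*c^2 + 58*c + 560) + 560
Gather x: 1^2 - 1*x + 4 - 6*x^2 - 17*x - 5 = -6*x^2 - 18*x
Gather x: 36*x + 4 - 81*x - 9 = -45*x - 5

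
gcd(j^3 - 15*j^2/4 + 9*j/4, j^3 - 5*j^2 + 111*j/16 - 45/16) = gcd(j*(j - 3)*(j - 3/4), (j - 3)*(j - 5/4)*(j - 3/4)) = j^2 - 15*j/4 + 9/4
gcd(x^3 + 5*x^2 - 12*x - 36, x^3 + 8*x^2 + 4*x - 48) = x + 6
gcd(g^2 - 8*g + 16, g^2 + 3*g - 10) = 1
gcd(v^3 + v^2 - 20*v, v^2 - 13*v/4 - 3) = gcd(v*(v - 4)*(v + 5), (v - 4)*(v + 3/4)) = v - 4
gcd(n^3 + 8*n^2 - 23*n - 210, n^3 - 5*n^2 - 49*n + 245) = n^2 + 2*n - 35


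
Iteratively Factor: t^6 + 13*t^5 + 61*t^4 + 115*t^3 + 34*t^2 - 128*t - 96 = (t + 4)*(t^5 + 9*t^4 + 25*t^3 + 15*t^2 - 26*t - 24) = (t - 1)*(t + 4)*(t^4 + 10*t^3 + 35*t^2 + 50*t + 24) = (t - 1)*(t + 1)*(t + 4)*(t^3 + 9*t^2 + 26*t + 24) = (t - 1)*(t + 1)*(t + 3)*(t + 4)*(t^2 + 6*t + 8) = (t - 1)*(t + 1)*(t + 2)*(t + 3)*(t + 4)*(t + 4)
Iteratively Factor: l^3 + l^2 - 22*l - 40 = (l - 5)*(l^2 + 6*l + 8) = (l - 5)*(l + 2)*(l + 4)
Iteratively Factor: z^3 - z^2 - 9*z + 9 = (z - 3)*(z^2 + 2*z - 3) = (z - 3)*(z + 3)*(z - 1)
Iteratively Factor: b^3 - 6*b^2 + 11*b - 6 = (b - 2)*(b^2 - 4*b + 3) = (b - 3)*(b - 2)*(b - 1)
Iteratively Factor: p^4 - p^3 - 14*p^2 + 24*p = (p - 2)*(p^3 + p^2 - 12*p) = (p - 3)*(p - 2)*(p^2 + 4*p) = (p - 3)*(p - 2)*(p + 4)*(p)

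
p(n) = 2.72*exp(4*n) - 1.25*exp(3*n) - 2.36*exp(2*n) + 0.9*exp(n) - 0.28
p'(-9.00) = 0.00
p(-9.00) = -0.28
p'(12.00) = 7634192505118890000000.00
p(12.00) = 1908546778988610000000.00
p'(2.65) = 425100.77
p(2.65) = 105161.95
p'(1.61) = 6232.13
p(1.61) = 1492.47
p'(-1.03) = -0.27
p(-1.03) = -0.27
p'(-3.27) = 0.03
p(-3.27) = -0.25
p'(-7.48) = 0.00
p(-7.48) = -0.28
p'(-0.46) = -0.53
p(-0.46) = -0.53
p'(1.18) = 1044.08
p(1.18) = 239.67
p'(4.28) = 294874492.50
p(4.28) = 73594701.12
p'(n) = 10.88*exp(4*n) - 3.75*exp(3*n) - 4.72*exp(2*n) + 0.9*exp(n)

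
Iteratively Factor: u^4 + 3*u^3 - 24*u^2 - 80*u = (u + 4)*(u^3 - u^2 - 20*u) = (u + 4)^2*(u^2 - 5*u) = (u - 5)*(u + 4)^2*(u)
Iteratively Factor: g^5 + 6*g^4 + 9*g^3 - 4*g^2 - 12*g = (g)*(g^4 + 6*g^3 + 9*g^2 - 4*g - 12) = g*(g + 2)*(g^3 + 4*g^2 + g - 6) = g*(g + 2)*(g + 3)*(g^2 + g - 2) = g*(g - 1)*(g + 2)*(g + 3)*(g + 2)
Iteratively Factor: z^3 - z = (z - 1)*(z^2 + z) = z*(z - 1)*(z + 1)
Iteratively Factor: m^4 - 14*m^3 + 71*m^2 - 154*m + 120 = (m - 4)*(m^3 - 10*m^2 + 31*m - 30) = (m - 4)*(m - 2)*(m^2 - 8*m + 15) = (m - 4)*(m - 3)*(m - 2)*(m - 5)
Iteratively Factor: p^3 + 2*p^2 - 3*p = (p)*(p^2 + 2*p - 3) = p*(p + 3)*(p - 1)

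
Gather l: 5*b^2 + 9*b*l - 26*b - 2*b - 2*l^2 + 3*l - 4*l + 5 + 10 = 5*b^2 - 28*b - 2*l^2 + l*(9*b - 1) + 15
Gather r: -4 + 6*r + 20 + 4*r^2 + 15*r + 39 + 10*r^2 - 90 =14*r^2 + 21*r - 35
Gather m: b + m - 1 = b + m - 1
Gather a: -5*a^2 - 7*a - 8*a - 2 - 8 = -5*a^2 - 15*a - 10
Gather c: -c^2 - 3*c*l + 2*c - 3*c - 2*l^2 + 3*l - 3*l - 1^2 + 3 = -c^2 + c*(-3*l - 1) - 2*l^2 + 2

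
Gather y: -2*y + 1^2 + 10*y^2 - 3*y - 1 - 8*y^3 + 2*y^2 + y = -8*y^3 + 12*y^2 - 4*y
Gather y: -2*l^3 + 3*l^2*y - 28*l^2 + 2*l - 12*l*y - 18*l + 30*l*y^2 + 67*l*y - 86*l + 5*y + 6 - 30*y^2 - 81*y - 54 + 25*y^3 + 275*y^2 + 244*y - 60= -2*l^3 - 28*l^2 - 102*l + 25*y^3 + y^2*(30*l + 245) + y*(3*l^2 + 55*l + 168) - 108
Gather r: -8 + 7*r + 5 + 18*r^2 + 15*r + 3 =18*r^2 + 22*r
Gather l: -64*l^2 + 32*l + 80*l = -64*l^2 + 112*l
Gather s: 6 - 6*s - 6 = -6*s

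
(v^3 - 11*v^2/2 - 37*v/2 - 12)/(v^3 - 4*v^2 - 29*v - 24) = (v + 3/2)/(v + 3)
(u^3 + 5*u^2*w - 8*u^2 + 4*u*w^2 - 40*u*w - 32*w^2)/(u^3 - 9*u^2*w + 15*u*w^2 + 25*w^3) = (u^2 + 4*u*w - 8*u - 32*w)/(u^2 - 10*u*w + 25*w^2)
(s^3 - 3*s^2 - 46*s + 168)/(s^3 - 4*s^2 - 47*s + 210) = (s - 4)/(s - 5)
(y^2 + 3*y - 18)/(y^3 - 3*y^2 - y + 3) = (y + 6)/(y^2 - 1)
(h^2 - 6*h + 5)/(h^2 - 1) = (h - 5)/(h + 1)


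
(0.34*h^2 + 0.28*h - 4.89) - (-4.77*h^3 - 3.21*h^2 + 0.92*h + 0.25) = 4.77*h^3 + 3.55*h^2 - 0.64*h - 5.14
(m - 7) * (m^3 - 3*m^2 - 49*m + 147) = m^4 - 10*m^3 - 28*m^2 + 490*m - 1029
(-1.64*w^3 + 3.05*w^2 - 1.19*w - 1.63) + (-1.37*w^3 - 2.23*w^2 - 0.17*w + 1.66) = -3.01*w^3 + 0.82*w^2 - 1.36*w + 0.03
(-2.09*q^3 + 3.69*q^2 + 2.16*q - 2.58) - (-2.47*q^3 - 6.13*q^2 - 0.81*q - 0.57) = 0.38*q^3 + 9.82*q^2 + 2.97*q - 2.01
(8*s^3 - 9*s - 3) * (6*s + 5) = 48*s^4 + 40*s^3 - 54*s^2 - 63*s - 15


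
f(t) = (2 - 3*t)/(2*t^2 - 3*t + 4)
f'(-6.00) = 0.03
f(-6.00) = 0.21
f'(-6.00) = 0.03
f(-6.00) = 0.21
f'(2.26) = 0.12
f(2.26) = -0.64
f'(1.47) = -0.31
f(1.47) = -0.62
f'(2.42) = 0.14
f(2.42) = -0.62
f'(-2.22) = 0.10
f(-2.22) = 0.42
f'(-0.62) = 0.03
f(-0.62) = 0.58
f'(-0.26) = -0.15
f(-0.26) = 0.57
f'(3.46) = 0.12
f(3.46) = -0.48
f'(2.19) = 0.11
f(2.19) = -0.65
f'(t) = (2 - 3*t)*(3 - 4*t)/(2*t^2 - 3*t + 4)^2 - 3/(2*t^2 - 3*t + 4) = 2*(3*t^2 - 4*t - 3)/(4*t^4 - 12*t^3 + 25*t^2 - 24*t + 16)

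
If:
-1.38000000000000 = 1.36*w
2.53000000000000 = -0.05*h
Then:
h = -50.60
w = -1.01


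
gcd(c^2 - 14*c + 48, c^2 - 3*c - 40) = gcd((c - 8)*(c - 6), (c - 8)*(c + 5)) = c - 8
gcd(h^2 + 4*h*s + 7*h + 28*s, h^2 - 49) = h + 7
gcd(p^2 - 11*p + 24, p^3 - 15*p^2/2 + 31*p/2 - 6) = p - 3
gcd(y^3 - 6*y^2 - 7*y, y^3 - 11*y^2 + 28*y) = y^2 - 7*y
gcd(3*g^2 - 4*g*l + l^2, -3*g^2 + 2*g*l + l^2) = g - l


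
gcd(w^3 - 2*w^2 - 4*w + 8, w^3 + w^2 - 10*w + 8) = w - 2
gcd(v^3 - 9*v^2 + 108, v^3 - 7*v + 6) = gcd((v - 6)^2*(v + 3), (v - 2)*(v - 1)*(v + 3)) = v + 3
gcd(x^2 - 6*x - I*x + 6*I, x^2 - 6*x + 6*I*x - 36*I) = x - 6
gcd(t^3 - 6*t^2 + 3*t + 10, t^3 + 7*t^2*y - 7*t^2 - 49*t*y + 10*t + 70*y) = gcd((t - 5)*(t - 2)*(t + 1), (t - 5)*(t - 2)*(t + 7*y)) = t^2 - 7*t + 10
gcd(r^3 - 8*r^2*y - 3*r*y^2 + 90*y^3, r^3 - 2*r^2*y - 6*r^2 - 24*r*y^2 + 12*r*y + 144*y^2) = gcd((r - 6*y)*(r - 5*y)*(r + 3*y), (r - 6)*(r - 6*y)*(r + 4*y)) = -r + 6*y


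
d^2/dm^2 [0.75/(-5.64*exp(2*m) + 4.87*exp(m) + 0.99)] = (0.75*(11.28*exp(m) - 4.87)*(22.56*exp(m) - 9.74)*exp(m) + (16.92*exp(m) - 3.6525)*(-5.64*exp(2*m) + 4.87*exp(m) + 0.99))*exp(m)/(-5.64*exp(2*m) + 4.87*exp(m) + 0.99)^3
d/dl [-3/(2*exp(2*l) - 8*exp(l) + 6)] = 3*(exp(l) - 2)*exp(l)/(exp(2*l) - 4*exp(l) + 3)^2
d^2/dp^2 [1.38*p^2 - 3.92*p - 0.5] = 2.76000000000000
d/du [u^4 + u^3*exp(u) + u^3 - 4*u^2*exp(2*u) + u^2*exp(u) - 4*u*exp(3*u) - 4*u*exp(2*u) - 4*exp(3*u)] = u^3*exp(u) + 4*u^3 - 8*u^2*exp(2*u) + 4*u^2*exp(u) + 3*u^2 - 12*u*exp(3*u) - 16*u*exp(2*u) + 2*u*exp(u) - 16*exp(3*u) - 4*exp(2*u)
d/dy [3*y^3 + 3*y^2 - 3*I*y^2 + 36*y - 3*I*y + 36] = 9*y^2 + 6*y*(1 - I) + 36 - 3*I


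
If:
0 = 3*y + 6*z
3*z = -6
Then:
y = 4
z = -2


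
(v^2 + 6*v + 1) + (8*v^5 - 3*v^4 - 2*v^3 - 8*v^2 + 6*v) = 8*v^5 - 3*v^4 - 2*v^3 - 7*v^2 + 12*v + 1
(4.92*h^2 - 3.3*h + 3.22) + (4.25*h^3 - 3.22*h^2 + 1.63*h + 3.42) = 4.25*h^3 + 1.7*h^2 - 1.67*h + 6.64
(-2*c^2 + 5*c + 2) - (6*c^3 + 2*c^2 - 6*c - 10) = -6*c^3 - 4*c^2 + 11*c + 12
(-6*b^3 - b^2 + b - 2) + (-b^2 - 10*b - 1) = -6*b^3 - 2*b^2 - 9*b - 3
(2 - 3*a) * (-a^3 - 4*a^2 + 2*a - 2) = 3*a^4 + 10*a^3 - 14*a^2 + 10*a - 4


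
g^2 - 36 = (g - 6)*(g + 6)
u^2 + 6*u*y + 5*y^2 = (u + y)*(u + 5*y)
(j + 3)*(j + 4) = j^2 + 7*j + 12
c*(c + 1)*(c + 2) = c^3 + 3*c^2 + 2*c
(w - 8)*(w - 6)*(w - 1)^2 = w^4 - 16*w^3 + 77*w^2 - 110*w + 48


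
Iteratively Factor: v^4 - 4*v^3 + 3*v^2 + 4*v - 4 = (v - 2)*(v^3 - 2*v^2 - v + 2) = (v - 2)*(v - 1)*(v^2 - v - 2) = (v - 2)*(v - 1)*(v + 1)*(v - 2)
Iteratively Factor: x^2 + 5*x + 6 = (x + 3)*(x + 2)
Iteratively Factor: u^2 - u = (u - 1)*(u)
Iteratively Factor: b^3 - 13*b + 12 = (b - 1)*(b^2 + b - 12) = (b - 1)*(b + 4)*(b - 3)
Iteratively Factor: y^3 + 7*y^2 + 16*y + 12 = (y + 2)*(y^2 + 5*y + 6) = (y + 2)*(y + 3)*(y + 2)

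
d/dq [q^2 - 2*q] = 2*q - 2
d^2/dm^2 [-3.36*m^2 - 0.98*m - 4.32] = -6.72000000000000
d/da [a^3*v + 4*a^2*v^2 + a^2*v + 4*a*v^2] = v*(3*a^2 + 8*a*v + 2*a + 4*v)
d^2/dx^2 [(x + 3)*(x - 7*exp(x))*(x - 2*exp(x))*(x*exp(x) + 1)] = x^4*exp(x) - 36*x^3*exp(2*x) + 11*x^3*exp(x) + 126*x^2*exp(3*x) - 216*x^2*exp(2*x) + 21*x^2*exp(x) + 546*x*exp(3*x) - 214*x*exp(2*x) - 45*x*exp(x) + 6*x + 280*exp(3*x) + 170*exp(2*x) - 72*exp(x) + 6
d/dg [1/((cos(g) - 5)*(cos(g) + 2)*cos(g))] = (3*sin(g) - 10*sin(g)/cos(g)^2 - 6*tan(g))/((cos(g) - 5)^2*(cos(g) + 2)^2)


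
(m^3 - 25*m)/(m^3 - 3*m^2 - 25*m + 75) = m/(m - 3)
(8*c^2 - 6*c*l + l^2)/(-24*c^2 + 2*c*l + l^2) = (-2*c + l)/(6*c + l)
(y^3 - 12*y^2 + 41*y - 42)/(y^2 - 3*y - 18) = (-y^3 + 12*y^2 - 41*y + 42)/(-y^2 + 3*y + 18)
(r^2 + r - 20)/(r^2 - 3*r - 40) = (r - 4)/(r - 8)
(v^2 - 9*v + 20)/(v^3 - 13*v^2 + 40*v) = (v - 4)/(v*(v - 8))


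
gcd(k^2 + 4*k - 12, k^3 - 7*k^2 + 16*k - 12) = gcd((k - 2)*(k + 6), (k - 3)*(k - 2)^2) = k - 2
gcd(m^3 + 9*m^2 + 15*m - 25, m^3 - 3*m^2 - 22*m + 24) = m - 1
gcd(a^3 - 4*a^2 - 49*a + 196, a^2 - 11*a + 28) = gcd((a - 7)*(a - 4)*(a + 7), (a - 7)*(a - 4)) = a^2 - 11*a + 28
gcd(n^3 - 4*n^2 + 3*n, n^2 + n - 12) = n - 3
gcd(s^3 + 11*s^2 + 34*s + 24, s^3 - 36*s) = s + 6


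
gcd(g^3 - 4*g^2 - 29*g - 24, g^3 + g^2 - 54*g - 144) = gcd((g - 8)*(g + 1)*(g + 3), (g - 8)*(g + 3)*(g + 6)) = g^2 - 5*g - 24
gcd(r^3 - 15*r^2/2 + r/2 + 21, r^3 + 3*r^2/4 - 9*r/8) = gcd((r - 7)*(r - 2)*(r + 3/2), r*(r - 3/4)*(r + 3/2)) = r + 3/2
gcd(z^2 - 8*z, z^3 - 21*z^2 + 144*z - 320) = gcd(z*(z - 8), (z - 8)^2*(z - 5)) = z - 8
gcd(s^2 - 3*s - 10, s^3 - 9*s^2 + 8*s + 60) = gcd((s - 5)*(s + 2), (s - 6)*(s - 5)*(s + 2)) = s^2 - 3*s - 10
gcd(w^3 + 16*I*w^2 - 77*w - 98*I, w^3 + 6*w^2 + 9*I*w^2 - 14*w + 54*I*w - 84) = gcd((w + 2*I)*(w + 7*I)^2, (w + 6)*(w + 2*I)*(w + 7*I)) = w^2 + 9*I*w - 14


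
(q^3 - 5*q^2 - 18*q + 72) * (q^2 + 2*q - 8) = q^5 - 3*q^4 - 36*q^3 + 76*q^2 + 288*q - 576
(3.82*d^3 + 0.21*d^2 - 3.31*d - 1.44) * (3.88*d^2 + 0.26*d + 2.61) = 14.8216*d^5 + 1.808*d^4 - 2.818*d^3 - 5.8997*d^2 - 9.0135*d - 3.7584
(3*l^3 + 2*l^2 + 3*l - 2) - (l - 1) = 3*l^3 + 2*l^2 + 2*l - 1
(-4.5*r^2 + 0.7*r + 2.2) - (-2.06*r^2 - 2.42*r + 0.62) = -2.44*r^2 + 3.12*r + 1.58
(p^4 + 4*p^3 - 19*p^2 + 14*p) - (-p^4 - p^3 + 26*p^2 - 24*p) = 2*p^4 + 5*p^3 - 45*p^2 + 38*p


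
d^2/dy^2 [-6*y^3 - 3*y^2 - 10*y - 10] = -36*y - 6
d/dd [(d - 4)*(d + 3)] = 2*d - 1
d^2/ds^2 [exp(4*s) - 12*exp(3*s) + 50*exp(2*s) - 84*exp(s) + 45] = (16*exp(3*s) - 108*exp(2*s) + 200*exp(s) - 84)*exp(s)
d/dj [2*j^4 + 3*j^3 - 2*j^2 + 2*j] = 8*j^3 + 9*j^2 - 4*j + 2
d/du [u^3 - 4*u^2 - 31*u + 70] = 3*u^2 - 8*u - 31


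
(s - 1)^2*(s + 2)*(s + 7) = s^4 + 7*s^3 - 3*s^2 - 19*s + 14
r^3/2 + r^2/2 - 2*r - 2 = (r/2 + 1)*(r - 2)*(r + 1)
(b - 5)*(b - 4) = b^2 - 9*b + 20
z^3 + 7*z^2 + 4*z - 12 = (z - 1)*(z + 2)*(z + 6)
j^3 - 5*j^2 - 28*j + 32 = (j - 8)*(j - 1)*(j + 4)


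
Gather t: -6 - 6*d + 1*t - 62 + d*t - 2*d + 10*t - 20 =-8*d + t*(d + 11) - 88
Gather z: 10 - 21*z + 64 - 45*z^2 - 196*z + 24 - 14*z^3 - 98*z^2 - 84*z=-14*z^3 - 143*z^2 - 301*z + 98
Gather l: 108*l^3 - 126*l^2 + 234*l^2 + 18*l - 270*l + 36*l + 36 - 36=108*l^3 + 108*l^2 - 216*l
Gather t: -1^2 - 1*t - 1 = -t - 2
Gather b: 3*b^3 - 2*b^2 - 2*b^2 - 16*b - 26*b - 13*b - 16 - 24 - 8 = 3*b^3 - 4*b^2 - 55*b - 48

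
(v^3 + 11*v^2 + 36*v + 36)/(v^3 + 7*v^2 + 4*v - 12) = (v + 3)/(v - 1)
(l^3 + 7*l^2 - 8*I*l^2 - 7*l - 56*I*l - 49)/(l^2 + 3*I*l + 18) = (l^3 + l^2*(7 - 8*I) + l*(-7 - 56*I) - 49)/(l^2 + 3*I*l + 18)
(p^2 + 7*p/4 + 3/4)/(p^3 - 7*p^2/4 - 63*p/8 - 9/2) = 2*(p + 1)/(2*p^2 - 5*p - 12)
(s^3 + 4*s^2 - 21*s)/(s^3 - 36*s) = (s^2 + 4*s - 21)/(s^2 - 36)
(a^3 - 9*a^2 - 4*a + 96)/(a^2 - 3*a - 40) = (a^2 - a - 12)/(a + 5)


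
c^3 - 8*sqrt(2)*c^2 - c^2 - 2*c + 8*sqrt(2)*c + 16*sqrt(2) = (c - 2)*(c + 1)*(c - 8*sqrt(2))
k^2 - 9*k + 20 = (k - 5)*(k - 4)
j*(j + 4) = j^2 + 4*j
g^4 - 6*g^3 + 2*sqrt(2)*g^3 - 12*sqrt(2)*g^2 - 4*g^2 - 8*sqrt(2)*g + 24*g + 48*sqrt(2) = (g - 6)*(g - 2)*(g + 2)*(g + 2*sqrt(2))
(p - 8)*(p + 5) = p^2 - 3*p - 40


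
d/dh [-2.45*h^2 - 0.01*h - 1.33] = -4.9*h - 0.01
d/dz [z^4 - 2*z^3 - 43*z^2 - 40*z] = 4*z^3 - 6*z^2 - 86*z - 40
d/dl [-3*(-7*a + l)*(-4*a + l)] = 33*a - 6*l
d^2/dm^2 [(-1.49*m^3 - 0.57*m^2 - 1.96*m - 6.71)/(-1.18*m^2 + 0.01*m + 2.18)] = (8.88178419700125e-16*m^4 + 13.13771*m^3 + 65.050524*m^2 + 72.262812*m + 39.85523)/(1.643032*m^6 - 0.041772*m^5 - 9.105942*m^4 + 0.154343*m^3 + 16.822842*m^2 - 0.142572*m - 10.360232)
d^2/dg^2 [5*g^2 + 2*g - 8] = 10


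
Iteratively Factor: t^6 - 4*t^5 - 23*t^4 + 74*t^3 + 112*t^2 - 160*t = (t - 5)*(t^5 + t^4 - 18*t^3 - 16*t^2 + 32*t) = (t - 5)*(t - 1)*(t^4 + 2*t^3 - 16*t^2 - 32*t) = t*(t - 5)*(t - 1)*(t^3 + 2*t^2 - 16*t - 32) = t*(t - 5)*(t - 4)*(t - 1)*(t^2 + 6*t + 8) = t*(t - 5)*(t - 4)*(t - 1)*(t + 2)*(t + 4)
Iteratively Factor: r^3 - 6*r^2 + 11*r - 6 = (r - 1)*(r^2 - 5*r + 6) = (r - 2)*(r - 1)*(r - 3)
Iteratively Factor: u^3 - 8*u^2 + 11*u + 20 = (u - 5)*(u^2 - 3*u - 4) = (u - 5)*(u - 4)*(u + 1)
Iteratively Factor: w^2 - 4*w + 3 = (w - 1)*(w - 3)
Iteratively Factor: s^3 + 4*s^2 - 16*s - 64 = (s - 4)*(s^2 + 8*s + 16) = (s - 4)*(s + 4)*(s + 4)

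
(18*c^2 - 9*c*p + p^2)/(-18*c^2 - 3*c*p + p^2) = (-3*c + p)/(3*c + p)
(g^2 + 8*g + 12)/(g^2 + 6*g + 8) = (g + 6)/(g + 4)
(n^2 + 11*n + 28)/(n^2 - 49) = (n + 4)/(n - 7)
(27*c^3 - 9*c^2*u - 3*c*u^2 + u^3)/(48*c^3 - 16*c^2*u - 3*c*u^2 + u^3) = (-9*c^2 + u^2)/(-16*c^2 + u^2)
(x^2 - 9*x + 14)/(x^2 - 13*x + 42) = (x - 2)/(x - 6)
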